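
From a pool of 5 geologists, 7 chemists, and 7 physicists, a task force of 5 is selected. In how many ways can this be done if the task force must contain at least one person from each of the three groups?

8085

With no constraint there are C(19,5) = 11628 possible selections.
Selections missing a whole group: no geologists → C(14,5) = 2002; no chemists → C(12,5) = 792; no physicists → C(12,5) = 792.
Add back selections omitting two groups (i.e. drawn from a single group): C(5,5) + C(7,5) + C(7,5) = 43.
By inclusion–exclusion: 11628 − 3586 + 43 = 8085.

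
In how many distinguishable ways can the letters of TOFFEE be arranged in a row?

180

TOFFEE has 6 letters with E appearing twice and F appearing twice.
Dividing 6! = 720 by 2!·2! = 4 for the repeated letters gives 180.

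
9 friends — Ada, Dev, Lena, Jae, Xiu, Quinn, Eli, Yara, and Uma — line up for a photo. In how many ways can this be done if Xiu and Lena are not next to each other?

Of the 9! = 362880 arrangements, those with Xiu and Lena adjacent number 2 × 8! = 80640 (treat the pair as a block with 2 internal orders).
Complementary counting: 362880 − 80640 = 282240.

282240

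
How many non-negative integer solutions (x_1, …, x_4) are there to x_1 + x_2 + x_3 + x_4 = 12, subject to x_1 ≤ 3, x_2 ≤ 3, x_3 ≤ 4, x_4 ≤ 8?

Without the upper bounds there are C(15,3) = 455 ways to split 12 among 4 variables.
Subtract solutions that violate a single cap (substitute x_i' = x_i − (cap_i+1)): x_1 ≥ 4 gives C(11,3) = 165; x_2 ≥ 4 gives C(11,3) = 165; x_3 ≥ 5 gives C(10,3) = 120; x_4 ≥ 9 gives C(6,3) = 20. Together 470.
Add back pairs where two caps are both exceeded: 35 + 20 + 0 + 20 + 0 + 0 = 75.
By inclusion–exclusion the count is 455 − 470 + 75 = 60.

60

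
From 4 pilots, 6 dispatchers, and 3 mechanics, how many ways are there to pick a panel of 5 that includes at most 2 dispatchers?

756

Split by how many dispatchers are chosen (0 through 2).
Sum: C(6,0)·C(7,5) + C(6,1)·C(7,4) + C(6,2)·C(7,3) = 21 + 210 + 525 = 756.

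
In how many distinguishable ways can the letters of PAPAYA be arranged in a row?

60

PAPAYA has 6 letters with A appearing 3 times and P appearing twice.
So there are 6! / (3!·2!) = 60 distinguishable arrangements.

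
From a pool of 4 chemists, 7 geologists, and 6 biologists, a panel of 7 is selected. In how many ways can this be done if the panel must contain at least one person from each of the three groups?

Total 7-person selections from all 17: C(17,7) = 19448.
Selections missing a whole group: no chemists → C(13,7) = 1716; no geologists → C(10,7) = 120; no biologists → C(11,7) = 330.
Add back selections omitting two groups (i.e. drawn from a single group): C(4,7) + C(7,7) + C(6,7) = 1.
By inclusion–exclusion: 19448 − 2166 + 1 = 17283.

17283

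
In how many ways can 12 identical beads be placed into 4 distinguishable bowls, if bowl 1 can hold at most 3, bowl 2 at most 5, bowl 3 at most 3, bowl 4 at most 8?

76

Ignoring the caps, the number of non-negative solutions to x_1+…+x_4 = 12 is C(15,3) = 455.
Subtract solutions that violate a single cap (substitute x_i' = x_i − (cap_i+1)): x_1 ≥ 4 gives C(11,3) = 165; x_2 ≥ 6 gives C(9,3) = 84; x_3 ≥ 4 gives C(11,3) = 165; x_4 ≥ 9 gives C(6,3) = 20. Together 434.
Add back pairs where two caps are both exceeded: 10 + 35 + 0 + 10 + 0 + 0 = 55.
By inclusion–exclusion the count is 455 − 434 + 55 = 76.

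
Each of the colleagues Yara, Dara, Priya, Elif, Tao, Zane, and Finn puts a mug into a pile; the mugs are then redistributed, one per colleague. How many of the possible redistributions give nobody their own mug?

This is the derangement count D_7: permutations of 7 items with no fixed point.
By inclusion–exclusion this is Σ_{j=0}^{7} (−1)^j C(7,j)·(7−j)!.
Computing: 5040 − 5040 + 2520 − 840 + 210 − 42 + 7 − 1 = 1854.

1854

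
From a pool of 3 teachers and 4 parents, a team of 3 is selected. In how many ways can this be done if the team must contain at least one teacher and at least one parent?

30

Unrestricted: C(7,3) = 35 ways to pick any 3 of the 7.
Subtract selections that omit an entire group: no teachers → C(4,3) = 4; no parents → C(3,3) = 1.
Both groups omitted at once is impossible, so 35 − 5 = 30.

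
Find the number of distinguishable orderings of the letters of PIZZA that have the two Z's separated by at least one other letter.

36

There are 5!/(2!) = 60 arrangements of PIZZA in total.
Arrangements with the Z's together: treat ZZ as one letter, giving (4)! = 24.
Subtracting, 60 − 24 = 36 arrangements keep the Z's apart.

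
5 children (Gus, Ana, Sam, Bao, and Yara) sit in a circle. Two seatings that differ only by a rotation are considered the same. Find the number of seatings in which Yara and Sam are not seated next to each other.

12

All circular seatings of 5 people number (4)! = 24.
Seatings with Yara beside Sam: treat them as a block with 2 internal orders, giving 2 × (3)! = 12.
Subtracting, 24 − 12 = 12.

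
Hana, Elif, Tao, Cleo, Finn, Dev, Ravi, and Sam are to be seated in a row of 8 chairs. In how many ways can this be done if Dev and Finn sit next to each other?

Treat {Dev, Finn} as a single unit. There are 7 units to order, and the pair itself can be ordered 2 ways.
So the count is 2·(7)! = 10080.

10080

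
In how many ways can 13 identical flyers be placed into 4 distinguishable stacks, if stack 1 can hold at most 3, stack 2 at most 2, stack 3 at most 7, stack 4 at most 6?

By stars and bars, unrestricted non-negative solutions to x_1+…+x_4 = 13 number C(13+3,3) = 560.
Subtract solutions that violate a single cap (substitute x_i' = x_i − (cap_i+1)): x_1 ≥ 4 gives C(12,3) = 220; x_2 ≥ 3 gives C(13,3) = 286; x_3 ≥ 8 gives C(8,3) = 56; x_4 ≥ 7 gives C(9,3) = 84. Together 646.
Add back pairs where two caps are both exceeded: 84 + 4 + 10 + 10 + 20 + 0 = 128.
By inclusion–exclusion the count is 560 − 646 + 128 = 42.

42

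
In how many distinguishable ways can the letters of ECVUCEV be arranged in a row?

ECVUCEV has 7 letters with C appearing twice, E appearing twice, and V appearing twice.
So there are 7! / (2!·2!·2!) = 630 distinguishable arrangements.

630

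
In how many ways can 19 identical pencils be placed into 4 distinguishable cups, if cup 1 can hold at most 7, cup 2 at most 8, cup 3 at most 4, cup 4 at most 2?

10

By stars and bars, unrestricted non-negative solutions to x_1+…+x_4 = 19 number C(19+3,3) = 1540.
Subtract solutions that violate a single cap (substitute x_i' = x_i − (cap_i+1)): x_1 ≥ 8 gives C(14,3) = 364; x_2 ≥ 9 gives C(13,3) = 286; x_3 ≥ 5 gives C(17,3) = 680; x_4 ≥ 3 gives C(19,3) = 969. Together 2299.
Add back pairs where two caps are both exceeded: 10 + 84 + 165 + 56 + 120 + 364 = 799.
Subtract triples: 0 + 0 + 20 + 10 = 30.
By inclusion–exclusion the count is 1540 − 2299 + 799 − 30 = 10.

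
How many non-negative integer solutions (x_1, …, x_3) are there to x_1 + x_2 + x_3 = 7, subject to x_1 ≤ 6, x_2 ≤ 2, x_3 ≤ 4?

Without the upper bounds there are C(9,2) = 36 ways to split 7 among 3 variables.
Subtract solutions that violate a single cap (substitute x_i' = x_i − (cap_i+1)): x_1 ≥ 7 gives C(2,2) = 1; x_2 ≥ 3 gives C(6,2) = 15; x_3 ≥ 5 gives C(4,2) = 6. Together 22.
No two caps can be exceeded simultaneously, so the pair terms are all 0.
By inclusion–exclusion the count is 36 − 22 + 0 = 14.

14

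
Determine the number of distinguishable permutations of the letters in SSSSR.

The 5 letters of SSSSR have repeats: S appearing 4 times.
So there are 5! / (4!) = 5 distinguishable arrangements.

5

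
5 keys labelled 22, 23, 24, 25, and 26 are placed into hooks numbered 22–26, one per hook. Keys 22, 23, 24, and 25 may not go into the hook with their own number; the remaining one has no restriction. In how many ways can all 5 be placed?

53

Let Aᵢ (for 22 ≤ i ≤ 25) be the placements that put key i in its forbidden hook. Any j of these fix j positions, leaving (5−j)! ways to fill the rest, and there are C(4,j) ways to pick which j.
By inclusion–exclusion, the number of valid placements is Σ_{j=0}^{4} (−1)^j C(4,j)·(5−j)!.
Computing: 120 − 96 + 36 − 8 + 1 = 53.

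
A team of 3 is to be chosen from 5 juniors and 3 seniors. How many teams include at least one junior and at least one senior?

Unrestricted: C(8,3) = 56 ways to pick any 3 of the 8.
Subtract selections that omit an entire group: no juniors → C(3,3) = 1; no seniors → C(5,3) = 10.
Both groups omitted at once is impossible, so 56 − 11 = 45.

45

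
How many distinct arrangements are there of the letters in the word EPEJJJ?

60

EPEJJJ has 6 letters with E appearing twice and J appearing 3 times.
The number of distinct arrangements is 6!/(3!·2!) = 720/12 = 60.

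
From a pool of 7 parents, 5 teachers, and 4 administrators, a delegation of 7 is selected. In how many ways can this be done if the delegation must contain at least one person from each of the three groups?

Total 7-person selections from all 16: C(16,7) = 11440.
Subtract selections that omit an entire group: no parents → C(9,7) = 36; no teachers → C(11,7) = 330; no administrators → C(12,7) = 792.
Add back selections omitting two groups (i.e. drawn from a single group): C(7,7) + C(5,7) + C(4,7) = 1.
By inclusion–exclusion: 11440 − 1158 + 1 = 10283.

10283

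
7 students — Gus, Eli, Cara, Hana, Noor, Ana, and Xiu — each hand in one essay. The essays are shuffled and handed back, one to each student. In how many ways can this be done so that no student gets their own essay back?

Let Aᵢ be the assignments in which student i gets their own essay. We want the size of the complement of A₁∪…∪A_7.
By inclusion–exclusion this is Σ_{j=0}^{7} (−1)^j C(7,j)·(7−j)!.
Computing: 5040 − 5040 + 2520 − 840 + 210 − 42 + 7 − 1 = 1854.

1854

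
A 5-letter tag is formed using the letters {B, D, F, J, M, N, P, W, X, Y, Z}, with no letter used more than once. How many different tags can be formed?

55440

With no repetition, fill the 5 letters in order: 11 choices, then 10, down to 7.
That product is 11 × 10 × 9 × 8 × 7 = 55440.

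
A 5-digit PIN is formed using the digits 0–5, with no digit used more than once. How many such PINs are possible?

This is a permutation of 5 out of 6: P(6,5) = 6!/1!.
6 × 5 × 4 × 3 × 2 = 720.

720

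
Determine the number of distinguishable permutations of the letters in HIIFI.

20

HIIFI has 5 letters with I appearing 3 times.
Dividing 5! = 120 by 3! = 6 for the repeated letters gives 20.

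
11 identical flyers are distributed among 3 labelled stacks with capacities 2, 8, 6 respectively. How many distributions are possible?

By stars and bars, unrestricted non-negative solutions to x_1+…+x_3 = 11 number C(11+2,2) = 78.
Subtract solutions that violate a single cap (substitute x_i' = x_i − (cap_i+1)): x_1 ≥ 3 gives C(10,2) = 45; x_2 ≥ 9 gives C(4,2) = 6; x_3 ≥ 7 gives C(6,2) = 15. Together 66.
Add back pairs where two caps are both exceeded: 0 + 3 + 0 = 3.
By inclusion–exclusion the count is 78 − 66 + 3 = 15.

15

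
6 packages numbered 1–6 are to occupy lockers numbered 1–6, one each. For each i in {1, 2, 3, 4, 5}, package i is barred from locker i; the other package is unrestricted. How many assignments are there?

309

Let Aᵢ (for 1 ≤ i ≤ 5) be the placements that put package i in its forbidden locker. Any j of these fix j positions, leaving (6−j)! ways to fill the rest, and there are C(5,j) ways to pick which j.
By inclusion–exclusion, the number of valid placements is Σ_{j=0}^{5} (−1)^j C(5,j)·(6−j)!.
Computing: 720 − 600 + 240 − 60 + 10 − 1 = 309.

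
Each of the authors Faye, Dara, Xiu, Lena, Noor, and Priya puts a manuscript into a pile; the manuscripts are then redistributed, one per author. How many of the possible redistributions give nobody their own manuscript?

265

Let Aᵢ be the assignments in which author i gets their own manuscript. We want the size of the complement of A₁∪…∪A_6.
By inclusion–exclusion this is Σ_{j=0}^{6} (−1)^j C(6,j)·(6−j)!.
Computing: 720 − 720 + 360 − 120 + 30 − 6 + 1 = 265.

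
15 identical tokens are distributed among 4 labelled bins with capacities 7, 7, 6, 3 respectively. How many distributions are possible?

Without the upper bounds there are C(18,3) = 816 ways to split 15 among 4 bins.
Subtract solutions that violate a single cap (substitute x_i' = x_i − (cap_i+1)): x_1 ≥ 8 gives C(10,3) = 120; x_2 ≥ 8 gives C(10,3) = 120; x_3 ≥ 7 gives C(11,3) = 165; x_4 ≥ 4 gives C(14,3) = 364. Together 769.
Add back pairs where two caps are both exceeded: 0 + 1 + 20 + 1 + 20 + 35 = 77.
By inclusion–exclusion the count is 816 − 769 + 77 = 124.

124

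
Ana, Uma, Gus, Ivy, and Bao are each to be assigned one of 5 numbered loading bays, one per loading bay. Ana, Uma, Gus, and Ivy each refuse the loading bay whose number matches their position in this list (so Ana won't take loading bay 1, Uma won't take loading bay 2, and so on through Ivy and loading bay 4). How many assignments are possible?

Let Aᵢ (for 1 ≤ i ≤ 4) be the placements that put person i in their forbidden loading bay. Any j of these fix j positions, leaving (5−j)! ways to fill the rest, and there are C(4,j) ways to pick which j.
By inclusion–exclusion, the number of valid placements is Σ_{j=0}^{4} (−1)^j C(4,j)·(5−j)!.
Computing: 120 − 96 + 36 − 8 + 1 = 53.

53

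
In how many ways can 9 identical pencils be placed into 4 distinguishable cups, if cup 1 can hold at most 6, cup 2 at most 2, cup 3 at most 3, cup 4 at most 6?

By stars and bars, unrestricted non-negative solutions to x_1+…+x_4 = 9 number C(9+3,3) = 220.
Subtract solutions that violate a single cap (substitute x_i' = x_i − (cap_i+1)): x_1 ≥ 7 gives C(5,3) = 10; x_2 ≥ 3 gives C(9,3) = 84; x_3 ≥ 4 gives C(8,3) = 56; x_4 ≥ 7 gives C(5,3) = 10. Together 160.
Add back pairs where two caps are both exceeded: 0 + 0 + 0 + 10 + 0 + 0 = 10.
By inclusion–exclusion the count is 220 − 160 + 10 = 70.

70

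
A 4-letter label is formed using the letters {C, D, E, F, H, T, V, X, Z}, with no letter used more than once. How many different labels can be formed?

This is a permutation of 4 out of 9: P(9,4) = 9!/5!.
9 × 8 × 7 × 6 = 3024.

3024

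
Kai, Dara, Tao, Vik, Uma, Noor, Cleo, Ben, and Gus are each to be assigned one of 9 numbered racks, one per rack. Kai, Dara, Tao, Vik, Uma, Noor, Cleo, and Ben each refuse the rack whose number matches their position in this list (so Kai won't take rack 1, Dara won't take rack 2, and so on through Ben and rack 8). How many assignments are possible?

Let Aᵢ (for 1 ≤ i ≤ 8) be the placements that put person i in their forbidden rack. Any j of these fix j positions, leaving (9−j)! ways to fill the rest, and there are C(8,j) ways to pick which j.
By inclusion–exclusion, the number of valid placements is Σ_{j=0}^{8} (−1)^j C(8,j)·(9−j)!.
Computing: 362880 − 322560 + 141120 − 40320 + 8400 − 1344 + 168 − 16 + 1 = 148329.

148329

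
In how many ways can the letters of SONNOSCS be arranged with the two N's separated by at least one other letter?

1260

Total arrangements of SONNOSCS: 8!/(3!·2!·2!) = 1680.
Arrangements with the N's together: treat NN as one letter, giving (7)!/(3!·2!) = 420.
Hence 1680 − 420 = 1260.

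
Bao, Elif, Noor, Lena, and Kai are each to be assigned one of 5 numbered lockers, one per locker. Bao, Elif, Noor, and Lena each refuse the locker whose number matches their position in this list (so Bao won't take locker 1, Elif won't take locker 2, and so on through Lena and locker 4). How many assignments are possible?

Let Aᵢ (for 1 ≤ i ≤ 4) be the placements that put person i in their forbidden locker. Any j of these fix j positions, leaving (5−j)! ways to fill the rest, and there are C(4,j) ways to pick which j.
By inclusion–exclusion, the number of valid placements is Σ_{j=0}^{4} (−1)^j C(4,j)·(5−j)!.
Computing: 120 − 96 + 36 − 8 + 1 = 53.

53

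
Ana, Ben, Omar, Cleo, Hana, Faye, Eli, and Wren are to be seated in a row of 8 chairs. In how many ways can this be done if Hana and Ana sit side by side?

Place the 6 others and the Hana-Ana pair as 7 objects in a line; the pair has 2 internal arrangements.
So the count is 2·(7)! = 10080.

10080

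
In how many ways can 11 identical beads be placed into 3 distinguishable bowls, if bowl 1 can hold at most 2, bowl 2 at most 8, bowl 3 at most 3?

Without the upper bounds there are C(13,2) = 78 ways to split 11 among 3 bowls.
Subtract solutions that violate a single cap (substitute x_i' = x_i − (cap_i+1)): x_1 ≥ 3 gives C(10,2) = 45; x_2 ≥ 9 gives C(4,2) = 6; x_3 ≥ 4 gives C(9,2) = 36. Together 87.
Add back pairs where two caps are both exceeded: 0 + 15 + 0 = 15.
By inclusion–exclusion the count is 78 − 87 + 15 = 6.

6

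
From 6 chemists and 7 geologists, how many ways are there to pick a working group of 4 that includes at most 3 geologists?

680

Split by how many geologists are chosen (0 through 3).
Sum: C(7,0)·C(6,4) + C(7,1)·C(6,3) + C(7,2)·C(6,2) + C(7,3)·C(6,1) = 15 + 140 + 315 + 210 = 680.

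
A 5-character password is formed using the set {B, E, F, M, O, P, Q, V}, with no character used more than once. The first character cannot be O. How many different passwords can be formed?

The first character has 8−1 = 7 choices (anything except O).
The remaining 4 characters are filled from the other 7 symbols without repetition: 7 × 6 × 5 × 4 = 840.
Total: 7 × 840 = 5880.

5880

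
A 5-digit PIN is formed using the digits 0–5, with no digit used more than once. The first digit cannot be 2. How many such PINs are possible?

600

The first digit has 6−1 = 5 choices (anything except 2).
The remaining 4 digits are filled from the other 5 symbols without repetition: 5 × 4 × 3 × 2 = 120.
Total: 5 × 120 = 600.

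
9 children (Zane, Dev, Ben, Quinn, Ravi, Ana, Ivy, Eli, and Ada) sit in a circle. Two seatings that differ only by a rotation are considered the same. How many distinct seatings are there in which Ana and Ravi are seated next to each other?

10080

Glue Ana and Ravi into a block (2 internal orders). Seating 8 units around a circle gives (7)! arrangements.
So 2 × (7)! = 2 × 5040 = 10080.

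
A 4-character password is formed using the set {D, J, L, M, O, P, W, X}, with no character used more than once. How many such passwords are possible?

With no repetition, fill the 4 characters in order: 8 choices, then 7, down to 5.
That product is 8 × 7 × 6 × 5 = 1680.

1680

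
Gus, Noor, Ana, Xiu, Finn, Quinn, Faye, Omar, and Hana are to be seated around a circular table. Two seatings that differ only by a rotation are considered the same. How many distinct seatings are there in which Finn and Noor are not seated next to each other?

30240

All circular seatings of 9 people number (8)! = 40320.
Seatings with Finn beside Noor: treat them as a block with 2 internal orders, giving 2 × (7)! = 10080.
Subtracting, 40320 − 10080 = 30240.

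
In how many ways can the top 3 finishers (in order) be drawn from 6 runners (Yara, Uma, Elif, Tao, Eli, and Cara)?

There are 6 choices for 1st place, 5 for 2nd, and 4 for 3rd.
That gives 6 × 5 × 4 = 120.

120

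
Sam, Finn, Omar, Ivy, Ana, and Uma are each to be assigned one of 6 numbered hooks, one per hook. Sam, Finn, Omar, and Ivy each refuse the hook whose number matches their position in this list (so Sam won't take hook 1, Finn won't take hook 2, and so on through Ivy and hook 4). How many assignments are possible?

Let Aᵢ (for 1 ≤ i ≤ 4) be the placements that put person i in their forbidden hook. Any j of these fix j positions, leaving (6−j)! ways to fill the rest, and there are C(4,j) ways to pick which j.
By inclusion–exclusion, the number of valid placements is Σ_{j=0}^{4} (−1)^j C(4,j)·(6−j)!.
Computing: 720 − 480 + 144 − 24 + 2 = 362.

362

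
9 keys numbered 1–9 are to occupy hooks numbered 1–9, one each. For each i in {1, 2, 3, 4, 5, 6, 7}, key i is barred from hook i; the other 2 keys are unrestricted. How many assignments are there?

Let Aᵢ (for 1 ≤ i ≤ 7) be the placements that put key i in its forbidden hook. Any j of these fix j positions, leaving (9−j)! ways to fill the rest, and there are C(7,j) ways to pick which j.
By inclusion–exclusion, the number of valid placements is Σ_{j=0}^{7} (−1)^j C(7,j)·(9−j)!.
Computing: 362880 − 282240 + 105840 − 25200 + 4200 − 504 + 42 − 2 = 165016.

165016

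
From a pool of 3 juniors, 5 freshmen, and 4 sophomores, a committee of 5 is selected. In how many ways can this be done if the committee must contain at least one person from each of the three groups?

Unrestricted: C(12,5) = 792 ways to pick any 5 of the 12.
Selections missing a whole group: no juniors → C(9,5) = 126; no freshmen → C(7,5) = 21; no sophomores → C(8,5) = 56.
Add back selections omitting two groups (i.e. drawn from a single group): C(3,5) + C(5,5) + C(4,5) = 1.
By inclusion–exclusion: 792 − 203 + 1 = 590.

590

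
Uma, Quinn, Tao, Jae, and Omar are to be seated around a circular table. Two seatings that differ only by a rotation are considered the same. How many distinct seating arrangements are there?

24

Seat Uma anywhere (absorbing the rotational symmetry), then permute the other 4: (4)! = 24.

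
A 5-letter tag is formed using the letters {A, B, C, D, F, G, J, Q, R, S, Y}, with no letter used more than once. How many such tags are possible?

55440

This is a permutation of 5 out of 11: P(11,5) = 11!/6!.
11 × 10 × 9 × 8 × 7 = 55440.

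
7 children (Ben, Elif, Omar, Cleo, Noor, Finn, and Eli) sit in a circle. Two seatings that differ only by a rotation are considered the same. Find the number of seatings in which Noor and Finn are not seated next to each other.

All circular seatings of 7 people number (6)! = 720.
Those with Noor next to Finn: fuse the pair into one unit and seat 6 units around a circle — 2·(5)! = 240.
Subtracting, 720 − 240 = 480.

480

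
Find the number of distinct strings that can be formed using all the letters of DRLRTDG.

The 7 letters of DRLRTDG have repeats: D appearing twice and R appearing twice.
Dividing 7! = 5040 by 2!·2! = 4 for the repeated letters gives 1260.

1260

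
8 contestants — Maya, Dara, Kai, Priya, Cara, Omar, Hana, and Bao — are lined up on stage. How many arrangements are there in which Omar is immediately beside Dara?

10080

Treat {Omar, Dara} as a single unit. There are 7 units to order, and the pair itself can be ordered 2 ways.
That gives 2 × 7! = 2 × 5040 = 10080.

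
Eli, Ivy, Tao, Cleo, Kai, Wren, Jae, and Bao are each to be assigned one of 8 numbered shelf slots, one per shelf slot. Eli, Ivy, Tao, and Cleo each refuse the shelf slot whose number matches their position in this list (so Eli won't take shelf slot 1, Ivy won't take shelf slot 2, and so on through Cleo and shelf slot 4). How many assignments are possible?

24024

Let Aᵢ (for 1 ≤ i ≤ 4) be the placements that put person i in their forbidden shelf slot. Any j of these fix j positions, leaving (8−j)! ways to fill the rest, and there are C(4,j) ways to pick which j.
By inclusion–exclusion, the number of valid placements is Σ_{j=0}^{4} (−1)^j C(4,j)·(8−j)!.
Computing: 40320 − 20160 + 4320 − 480 + 24 = 24024.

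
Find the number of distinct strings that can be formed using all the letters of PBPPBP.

Letter multiplicities in PBPPBP: B×2, P×4.
So there are 6! / (4!·2!) = 15 distinguishable arrangements.

15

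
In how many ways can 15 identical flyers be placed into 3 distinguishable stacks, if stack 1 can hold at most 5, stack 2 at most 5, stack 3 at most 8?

Without the upper bounds there are C(17,2) = 136 ways to split 15 among 3 stacks.
Subtract solutions that violate a single cap (substitute x_i' = x_i − (cap_i+1)): x_1 ≥ 6 gives C(11,2) = 55; x_2 ≥ 6 gives C(11,2) = 55; x_3 ≥ 9 gives C(8,2) = 28. Together 138.
Add back pairs where two caps are both exceeded: 10 + 1 + 1 = 12.
By inclusion–exclusion the count is 136 − 138 + 12 = 10.

10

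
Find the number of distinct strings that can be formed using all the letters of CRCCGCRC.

168

CRCCGCRC has 8 letters with C appearing 5 times and R appearing twice.
The number of distinct arrangements is 8!/(5!·2!) = 40320/240 = 168.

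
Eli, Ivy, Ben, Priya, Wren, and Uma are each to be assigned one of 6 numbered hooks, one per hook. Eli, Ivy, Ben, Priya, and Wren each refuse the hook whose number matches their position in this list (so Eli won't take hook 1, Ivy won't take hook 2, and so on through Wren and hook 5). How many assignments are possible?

309

Let Aᵢ (for 1 ≤ i ≤ 5) be the placements that put person i in their forbidden hook. Any j of these fix j positions, leaving (6−j)! ways to fill the rest, and there are C(5,j) ways to pick which j.
By inclusion–exclusion, the number of valid placements is Σ_{j=0}^{5} (−1)^j C(5,j)·(6−j)!.
Computing: 720 − 600 + 240 − 60 + 10 − 1 = 309.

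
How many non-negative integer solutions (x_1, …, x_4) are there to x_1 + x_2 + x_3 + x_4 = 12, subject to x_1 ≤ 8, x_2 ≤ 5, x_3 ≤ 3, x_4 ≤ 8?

Ignoring the caps, the number of non-negative solutions to x_1+…+x_4 = 12 is C(15,3) = 455.
Subtract solutions that violate a single cap (substitute x_i' = x_i − (cap_i+1)): x_1 ≥ 9 gives C(6,3) = 20; x_2 ≥ 6 gives C(9,3) = 84; x_3 ≥ 4 gives C(11,3) = 165; x_4 ≥ 9 gives C(6,3) = 20. Together 289.
Add back pairs where two caps are both exceeded: 0 + 0 + 0 + 10 + 0 + 0 = 10.
By inclusion–exclusion the count is 455 − 289 + 10 = 176.

176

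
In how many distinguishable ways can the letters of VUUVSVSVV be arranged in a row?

756

Letter multiplicities in VUUVSVSVV: S×2, U×2, V×5.
Dividing 9! = 362880 by 5!·2!·2! = 480 for the repeated letters gives 756.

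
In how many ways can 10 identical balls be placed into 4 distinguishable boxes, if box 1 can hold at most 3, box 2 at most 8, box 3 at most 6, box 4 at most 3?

By stars and bars, unrestricted non-negative solutions to x_1+…+x_4 = 10 number C(10+3,3) = 286.
Subtract solutions that violate a single cap (substitute x_i' = x_i − (cap_i+1)): x_1 ≥ 4 gives C(9,3) = 84; x_2 ≥ 9 gives C(4,3) = 4; x_3 ≥ 7 gives C(6,3) = 20; x_4 ≥ 4 gives C(9,3) = 84. Together 192.
Add back pairs where two caps are both exceeded: 0 + 0 + 10 + 0 + 0 + 0 = 10.
By inclusion–exclusion the count is 286 − 192 + 10 = 104.

104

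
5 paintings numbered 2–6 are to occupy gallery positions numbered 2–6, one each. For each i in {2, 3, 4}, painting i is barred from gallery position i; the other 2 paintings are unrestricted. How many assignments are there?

64

Let Aᵢ (for i ∈ {2, 3, 4}) be the placements that put painting i in its forbidden gallery position. Any j of these fix j positions, leaving (5−j)! ways to fill the rest, and there are C(3,j) ways to pick which j.
By inclusion–exclusion, the number of valid placements is Σ_{j=0}^{3} (−1)^j C(3,j)·(5−j)!.
Computing: 120 − 72 + 18 − 2 = 64.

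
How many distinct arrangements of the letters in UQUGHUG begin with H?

With the first slot taken by H, it remains to arrange the other 6 letters (UQUGUG).
Those 6 letters have G appearing twice and U appearing 3 times, giving (6)!/(3!·2!) = 60.

60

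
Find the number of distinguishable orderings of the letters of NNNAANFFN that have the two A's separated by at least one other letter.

588

There are 9!/(5!·2!·2!) = 756 arrangements of NNNAANFFN in total.
Arrangements with the A's together: treat AA as one letter, giving (8)!/(5!·2!) = 168.
Hence 756 − 168 = 588.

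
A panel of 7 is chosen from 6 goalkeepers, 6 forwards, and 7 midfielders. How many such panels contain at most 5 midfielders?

50303

Split by how many midfielders are chosen (0 through 5).
Sum: C(7,0)·C(12,7) + C(7,1)·C(12,6) + C(7,2)·C(12,5) + C(7,3)·C(12,4) + C(7,4)·C(12,3) + C(7,5)·C(12,2) = 792 + 6468 + 16632 + 17325 + 7700 + 1386 = 50303.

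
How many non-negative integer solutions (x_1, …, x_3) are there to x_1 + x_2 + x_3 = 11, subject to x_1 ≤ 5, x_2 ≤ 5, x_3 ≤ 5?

15

Without the upper bounds there are C(13,2) = 78 ways to split 11 among 3 variables.
Subtract solutions that violate a single cap (substitute x_i' = x_i − (cap_i+1)): x_1 ≥ 6 gives C(7,2) = 21; x_2 ≥ 6 gives C(7,2) = 21; x_3 ≥ 6 gives C(7,2) = 21. Together 63.
No two caps can be exceeded simultaneously, so the pair terms are all 0.
By inclusion–exclusion the count is 78 − 63 + 0 = 15.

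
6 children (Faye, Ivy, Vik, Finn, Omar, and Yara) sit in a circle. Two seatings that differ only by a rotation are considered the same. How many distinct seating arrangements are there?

Fix one person's seat to break rotational symmetry; the remaining 5 people can be arranged in (5)! = 120 ways.

120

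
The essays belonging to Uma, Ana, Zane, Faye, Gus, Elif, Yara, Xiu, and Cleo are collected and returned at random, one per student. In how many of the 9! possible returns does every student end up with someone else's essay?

Count assignments avoiding every fixed point. For any j of the 9 students fixed to their own essay, the other 9−j can be arranged in (9−j)! ways.
By inclusion–exclusion this is Σ_{j=0}^{9} (−1)^j C(9,j)·(9−j)!.
Computing: 362880 − 362880 + 181440 − 60480 + 15120 − 3024 + 504 − 72 + 9 − 1 = 133496.

133496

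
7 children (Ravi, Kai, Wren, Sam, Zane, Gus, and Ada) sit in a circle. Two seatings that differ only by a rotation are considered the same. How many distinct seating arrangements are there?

Fix one person's seat to break rotational symmetry; the remaining 6 people can be arranged in (6)! = 720 ways.

720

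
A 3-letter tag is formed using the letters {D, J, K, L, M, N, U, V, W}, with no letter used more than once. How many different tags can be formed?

This is a permutation of 3 out of 9: P(9,3) = 9!/6!.
That product is 9 × 8 × 7 = 504.

504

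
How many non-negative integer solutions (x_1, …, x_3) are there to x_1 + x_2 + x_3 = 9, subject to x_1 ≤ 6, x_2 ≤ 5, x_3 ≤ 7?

36

Ignoring the caps, the number of non-negative solutions to x_1+…+x_3 = 9 is C(11,2) = 55.
Subtract solutions that violate a single cap (substitute x_i' = x_i − (cap_i+1)): x_1 ≥ 7 gives C(4,2) = 6; x_2 ≥ 6 gives C(5,2) = 10; x_3 ≥ 8 gives C(3,2) = 3. Together 19.
No two caps can be exceeded simultaneously, so the pair terms are all 0.
By inclusion–exclusion the count is 55 − 19 + 0 = 36.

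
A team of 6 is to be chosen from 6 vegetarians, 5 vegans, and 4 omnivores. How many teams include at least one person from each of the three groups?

4250

With no constraint there are C(15,6) = 5005 possible selections.
Subtract selections that omit an entire group: no vegetarians → C(9,6) = 84; no vegans → C(10,6) = 210; no omnivores → C(11,6) = 462.
Add back selections omitting two groups (i.e. drawn from a single group): C(6,6) + C(5,6) + C(4,6) = 1.
By inclusion–exclusion: 5005 − 756 + 1 = 4250.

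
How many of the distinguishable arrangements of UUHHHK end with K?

10

With the last slot taken by K, it remains to arrange the other 5 letters (UUHHH).
Those 5 letters have H appearing 3 times and U appearing twice, giving (5)!/(3!·2!) = 10.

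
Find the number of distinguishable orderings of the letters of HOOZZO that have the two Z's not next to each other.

Total arrangements of HOOZZO: 6!/(3!·2!) = 60.
If the two Z's are adjacent, glue them into one block, leaving 5 items to arrange: (5)!/(3!) = 20 ways.
Subtracting, 60 − 20 = 40 arrangements keep the Z's apart.

40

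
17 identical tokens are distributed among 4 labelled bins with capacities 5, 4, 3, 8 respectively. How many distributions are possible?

20

Ignoring the caps, the number of non-negative solutions to x_1+…+x_4 = 17 is C(20,3) = 1140.
Subtract solutions that violate a single cap (substitute x_i' = x_i − (cap_i+1)): x_1 ≥ 6 gives C(14,3) = 364; x_2 ≥ 5 gives C(15,3) = 455; x_3 ≥ 4 gives C(16,3) = 560; x_4 ≥ 9 gives C(11,3) = 165. Together 1544.
Add back pairs where two caps are both exceeded: 84 + 120 + 10 + 165 + 20 + 35 = 434.
Subtract triples: 10 + 0 + 0 + 0 = 10.
By inclusion–exclusion the count is 1140 − 1544 + 434 − 10 = 20.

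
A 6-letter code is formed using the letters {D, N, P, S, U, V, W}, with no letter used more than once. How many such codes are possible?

5040

Choose and order 6 of the 7 symbols: the first letter has 7 options, the next 6, and so on down to 2.
7 × 6 × 5 × 4 × 3 × 2 = 5040.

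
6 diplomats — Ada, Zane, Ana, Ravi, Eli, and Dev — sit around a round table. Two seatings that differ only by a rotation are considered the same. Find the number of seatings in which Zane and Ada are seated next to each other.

48

Glue Zane and Ada into a block (2 internal orders). Seating 5 units around a circle gives (4)! arrangements.
So 2 × (4)! = 2 × 24 = 48.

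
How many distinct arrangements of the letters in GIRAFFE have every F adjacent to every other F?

720

Treat the 2 copies of F as a single block. The multiset to arrange is then {FF, A, E, G, I, R}, 6 items in all.
All 6 items are distinct, so there are (6)! = 720 arrangements.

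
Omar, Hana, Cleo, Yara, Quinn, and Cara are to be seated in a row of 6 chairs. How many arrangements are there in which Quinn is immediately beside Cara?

240

Place the 4 others and the Quinn-Cara pair as 5 objects in a line; the pair has 2 internal arrangements.
That gives 2 × 5! = 2 × 120 = 240.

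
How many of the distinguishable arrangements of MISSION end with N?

Fix N in the last position and arrange the remaining 6 letters.
Those 6 letters have I appearing twice and S appearing twice, giving (6)!/(2!·2!) = 180.

180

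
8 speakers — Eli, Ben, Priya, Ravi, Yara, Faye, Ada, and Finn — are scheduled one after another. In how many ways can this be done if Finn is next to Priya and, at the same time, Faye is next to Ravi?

Treat {Finn,Priya} as one block (2 orders) and {Faye,Ravi} as another (2 orders).
That leaves 6 units to arrange: 2 × 2 × 6! = 4 × 720 = 2880.

2880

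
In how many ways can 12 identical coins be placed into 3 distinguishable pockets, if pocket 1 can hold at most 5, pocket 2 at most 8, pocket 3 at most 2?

Without the upper bounds there are C(14,2) = 91 ways to split 12 among 3 pockets.
Subtract solutions that violate a single cap (substitute x_i' = x_i − (cap_i+1)): x_1 ≥ 6 gives C(8,2) = 28; x_2 ≥ 9 gives C(5,2) = 10; x_3 ≥ 3 gives C(11,2) = 55. Together 93.
Add back pairs where two caps are both exceeded: 0 + 10 + 1 = 11.
By inclusion–exclusion the count is 91 − 93 + 11 = 9.

9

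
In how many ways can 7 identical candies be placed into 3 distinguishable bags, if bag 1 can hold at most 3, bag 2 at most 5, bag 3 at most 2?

9

Ignoring the caps, the number of non-negative solutions to x_1+…+x_3 = 7 is C(9,2) = 36.
Subtract solutions that violate a single cap (substitute x_i' = x_i − (cap_i+1)): x_1 ≥ 4 gives C(5,2) = 10; x_2 ≥ 6 gives C(3,2) = 3; x_3 ≥ 3 gives C(6,2) = 15. Together 28.
Add back pairs where two caps are both exceeded: 0 + 1 + 0 = 1.
By inclusion–exclusion the count is 36 − 28 + 1 = 9.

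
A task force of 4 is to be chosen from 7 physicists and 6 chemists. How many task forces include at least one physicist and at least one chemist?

With no constraint there are C(13,4) = 715 possible selections.
Selections missing a whole group: no physicists → C(6,4) = 15; no chemists → C(7,4) = 35.
Both groups omitted at once is impossible, so 715 − 50 = 665.

665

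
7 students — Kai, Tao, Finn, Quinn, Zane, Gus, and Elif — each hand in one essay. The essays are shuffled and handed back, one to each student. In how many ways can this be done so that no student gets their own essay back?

This is the derangement count D_7: permutations of 7 items with no fixed point.
By inclusion–exclusion this is Σ_{j=0}^{7} (−1)^j C(7,j)·(7−j)!.
Computing: 5040 − 5040 + 2520 − 840 + 210 − 42 + 7 − 1 = 1854.

1854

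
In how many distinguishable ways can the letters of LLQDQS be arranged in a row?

The 6 letters of LLQDQS have repeats: L appearing twice and Q appearing twice.
The number of distinct arrangements is 6!/(2!·2!) = 720/4 = 180.

180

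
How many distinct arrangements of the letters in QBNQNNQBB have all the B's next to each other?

Treat the 3 copies of B as a single block. The multiset to arrange is then {BBB, N, N, N, Q, Q, Q}, 7 items in all.
That gives (7)!/(3!·3!) = 140 arrangements.

140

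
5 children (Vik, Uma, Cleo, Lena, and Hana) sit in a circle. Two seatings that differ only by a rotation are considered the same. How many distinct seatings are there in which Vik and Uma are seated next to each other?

Treat {Vik, Uma} as one unit (2 internal orders) and seat the resulting 4 units around the table: (3)! circular arrangements.
So 2 × (3)! = 2 × 6 = 12.

12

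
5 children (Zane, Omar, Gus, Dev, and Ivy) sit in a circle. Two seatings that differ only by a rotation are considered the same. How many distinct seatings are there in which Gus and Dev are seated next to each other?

12

Glue Gus and Dev into a block (2 internal orders). Seating 4 units around a circle gives (3)! arrangements.
So 2 × (3)! = 2 × 6 = 12.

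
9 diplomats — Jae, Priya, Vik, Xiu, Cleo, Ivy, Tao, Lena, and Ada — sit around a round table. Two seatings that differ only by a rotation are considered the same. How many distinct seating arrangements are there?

Around a circle, 9 distinct people have 9!/9 = (8)! = 40320 rotationally distinct seatings.

40320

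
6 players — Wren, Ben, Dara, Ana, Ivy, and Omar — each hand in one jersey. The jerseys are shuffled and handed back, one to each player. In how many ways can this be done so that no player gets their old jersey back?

Count assignments avoiding every fixed point. For any j of the 6 players fixed to their old jersey, the other 6−j can be arranged in (6−j)! ways.
By inclusion–exclusion this is Σ_{j=0}^{6} (−1)^j C(6,j)·(6−j)!.
Computing: 720 − 720 + 360 − 120 + 30 − 6 + 1 = 265.

265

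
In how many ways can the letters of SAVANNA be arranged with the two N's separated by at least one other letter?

Total arrangements of SAVANNA: 7!/(3!·2!) = 420.
Arrangements with the N's together: treat NN as one letter, giving (6)!/(3!) = 120.
Subtracting, 420 − 120 = 300 arrangements keep the N's apart.

300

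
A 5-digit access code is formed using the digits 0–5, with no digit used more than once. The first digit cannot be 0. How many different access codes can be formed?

The first digit has 6−1 = 5 choices (anything except 0).
The remaining 4 digits are filled from the other 5 symbols without repetition: 5 × 4 × 3 × 2 = 120.
Total: 5 × 120 = 600.

600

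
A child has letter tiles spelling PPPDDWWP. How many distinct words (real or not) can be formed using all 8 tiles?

The 8 letters of PPPDDWWP have repeats: D appearing twice, P appearing 4 times, and W appearing twice.
Dividing 8! = 40320 by 4!·2!·2! = 96 for the repeated letters gives 420.

420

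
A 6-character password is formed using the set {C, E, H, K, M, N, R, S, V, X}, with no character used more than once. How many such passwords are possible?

Choose and order 6 of the 10 symbols: the first character has 10 options, the next 9, and so on down to 5.
That product is 10 × 9 × 8 × 7 × 6 × 5 = 151200.

151200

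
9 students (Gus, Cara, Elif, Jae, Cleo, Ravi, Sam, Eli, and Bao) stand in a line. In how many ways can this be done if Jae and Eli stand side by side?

80640

Place the 7 others and the Jae-Eli pair as 8 objects in a line; the pair has 2 internal arrangements.
So the count is 2·(8)! = 80640.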